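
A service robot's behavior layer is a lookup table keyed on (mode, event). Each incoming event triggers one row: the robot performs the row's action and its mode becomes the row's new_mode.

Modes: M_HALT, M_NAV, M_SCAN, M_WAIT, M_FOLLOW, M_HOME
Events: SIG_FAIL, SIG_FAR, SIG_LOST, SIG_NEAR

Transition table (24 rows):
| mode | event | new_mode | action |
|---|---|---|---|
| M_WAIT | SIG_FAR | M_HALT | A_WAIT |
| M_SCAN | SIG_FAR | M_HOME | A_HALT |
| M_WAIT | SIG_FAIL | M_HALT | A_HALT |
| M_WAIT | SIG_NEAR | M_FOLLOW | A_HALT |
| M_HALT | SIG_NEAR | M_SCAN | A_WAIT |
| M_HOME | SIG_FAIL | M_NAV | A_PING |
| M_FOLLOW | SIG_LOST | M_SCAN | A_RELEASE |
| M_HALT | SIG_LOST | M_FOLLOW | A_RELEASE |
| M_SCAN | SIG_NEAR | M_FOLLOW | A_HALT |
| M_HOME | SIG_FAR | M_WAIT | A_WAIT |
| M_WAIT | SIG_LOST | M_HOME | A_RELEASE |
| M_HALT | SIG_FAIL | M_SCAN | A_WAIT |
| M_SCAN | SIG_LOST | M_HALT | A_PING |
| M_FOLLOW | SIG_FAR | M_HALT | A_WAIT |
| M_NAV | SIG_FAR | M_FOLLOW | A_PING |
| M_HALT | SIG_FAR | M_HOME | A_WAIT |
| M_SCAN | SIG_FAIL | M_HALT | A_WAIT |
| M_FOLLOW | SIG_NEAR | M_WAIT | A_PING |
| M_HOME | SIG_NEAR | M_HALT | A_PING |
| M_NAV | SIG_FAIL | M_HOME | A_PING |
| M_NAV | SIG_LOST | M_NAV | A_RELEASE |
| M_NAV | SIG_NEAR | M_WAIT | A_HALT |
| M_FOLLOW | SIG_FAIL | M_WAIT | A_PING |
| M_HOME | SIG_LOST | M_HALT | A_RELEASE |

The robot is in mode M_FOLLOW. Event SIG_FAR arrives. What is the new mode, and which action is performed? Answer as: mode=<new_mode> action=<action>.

current mode = M_FOLLOW; filter table to that mode:
  (M_FOLLOW, SIG_LOST) → (M_SCAN, A_RELEASE)
  (M_FOLLOW, SIG_FAR) → (M_HALT, A_WAIT)  ← event matches
  (M_FOLLOW, SIG_NEAR) → (M_WAIT, A_PING)
  (M_FOLLOW, SIG_FAIL) → (M_WAIT, A_PING)
event = SIG_FAR selects (M_HALT, A_WAIT)

mode=M_HALT action=A_WAIT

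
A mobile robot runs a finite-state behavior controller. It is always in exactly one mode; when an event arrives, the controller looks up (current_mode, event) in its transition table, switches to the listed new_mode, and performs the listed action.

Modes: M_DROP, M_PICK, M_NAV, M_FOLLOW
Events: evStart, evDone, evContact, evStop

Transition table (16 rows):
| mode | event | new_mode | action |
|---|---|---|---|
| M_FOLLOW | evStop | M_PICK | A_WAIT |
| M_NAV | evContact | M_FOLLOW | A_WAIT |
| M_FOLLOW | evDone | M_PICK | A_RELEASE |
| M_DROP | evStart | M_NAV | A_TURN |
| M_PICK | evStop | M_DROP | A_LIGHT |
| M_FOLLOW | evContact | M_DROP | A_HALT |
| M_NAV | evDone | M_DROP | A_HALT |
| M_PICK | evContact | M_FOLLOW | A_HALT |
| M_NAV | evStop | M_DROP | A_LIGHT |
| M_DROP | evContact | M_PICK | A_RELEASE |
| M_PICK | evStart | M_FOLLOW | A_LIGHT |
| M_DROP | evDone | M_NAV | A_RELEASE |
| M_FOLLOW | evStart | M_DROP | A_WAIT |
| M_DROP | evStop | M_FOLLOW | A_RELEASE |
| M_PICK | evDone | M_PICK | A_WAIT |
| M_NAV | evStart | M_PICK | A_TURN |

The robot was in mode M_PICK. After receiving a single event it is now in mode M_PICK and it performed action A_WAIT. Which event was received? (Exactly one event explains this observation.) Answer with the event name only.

try evStart: (M_PICK, evStart) → (M_FOLLOW, A_LIGHT)
try evDone: (M_PICK, evDone) → (M_PICK, A_WAIT)  ← matches
try evContact: (M_PICK, evContact) → (M_FOLLOW, A_HALT)
try evStop: (M_PICK, evStop) → (M_DROP, A_LIGHT)

evDone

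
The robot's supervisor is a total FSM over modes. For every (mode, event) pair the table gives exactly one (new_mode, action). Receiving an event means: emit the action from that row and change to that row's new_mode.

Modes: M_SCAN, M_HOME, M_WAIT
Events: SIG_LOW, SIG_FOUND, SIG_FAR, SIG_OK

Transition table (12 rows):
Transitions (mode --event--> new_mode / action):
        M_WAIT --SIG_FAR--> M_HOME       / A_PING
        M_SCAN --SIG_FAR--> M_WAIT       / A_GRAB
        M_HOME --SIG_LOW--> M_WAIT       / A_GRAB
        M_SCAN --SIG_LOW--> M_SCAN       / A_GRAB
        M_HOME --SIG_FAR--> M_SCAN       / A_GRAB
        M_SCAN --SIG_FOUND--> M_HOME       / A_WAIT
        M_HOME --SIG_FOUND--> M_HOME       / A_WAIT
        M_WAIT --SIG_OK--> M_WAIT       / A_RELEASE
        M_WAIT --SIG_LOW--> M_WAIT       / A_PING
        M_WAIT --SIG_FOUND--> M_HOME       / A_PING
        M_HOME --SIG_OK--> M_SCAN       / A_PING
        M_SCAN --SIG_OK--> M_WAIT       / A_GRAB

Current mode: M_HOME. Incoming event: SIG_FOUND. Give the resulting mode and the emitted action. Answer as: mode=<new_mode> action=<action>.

current mode = M_HOME; filter table to that mode:
  (M_HOME, SIG_LOW) → (M_WAIT, A_GRAB)
  (M_HOME, SIG_FAR) → (M_SCAN, A_GRAB)
  (M_HOME, SIG_FOUND) → (M_HOME, A_WAIT)  ← event matches
  (M_HOME, SIG_OK) → (M_SCAN, A_PING)
event = SIG_FOUND selects (M_HOME, A_WAIT)

mode=M_HOME action=A_WAIT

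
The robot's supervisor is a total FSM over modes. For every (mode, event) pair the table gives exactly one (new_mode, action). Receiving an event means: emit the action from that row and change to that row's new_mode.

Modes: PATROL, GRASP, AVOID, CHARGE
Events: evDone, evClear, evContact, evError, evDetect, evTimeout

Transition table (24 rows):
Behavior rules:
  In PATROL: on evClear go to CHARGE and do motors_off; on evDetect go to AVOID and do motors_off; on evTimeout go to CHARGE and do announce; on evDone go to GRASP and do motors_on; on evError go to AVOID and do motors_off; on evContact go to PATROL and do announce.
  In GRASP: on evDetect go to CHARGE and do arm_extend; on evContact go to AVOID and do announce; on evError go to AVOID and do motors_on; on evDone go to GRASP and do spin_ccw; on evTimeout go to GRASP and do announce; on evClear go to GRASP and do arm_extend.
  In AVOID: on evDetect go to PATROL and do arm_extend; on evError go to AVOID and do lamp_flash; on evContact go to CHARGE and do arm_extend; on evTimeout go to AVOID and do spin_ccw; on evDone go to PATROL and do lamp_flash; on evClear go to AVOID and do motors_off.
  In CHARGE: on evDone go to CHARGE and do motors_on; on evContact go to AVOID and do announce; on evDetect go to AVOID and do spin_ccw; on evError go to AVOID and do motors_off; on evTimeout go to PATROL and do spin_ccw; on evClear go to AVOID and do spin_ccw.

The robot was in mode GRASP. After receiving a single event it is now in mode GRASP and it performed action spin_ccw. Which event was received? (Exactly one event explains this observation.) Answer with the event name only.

evDone

try evDone: (GRASP, evDone) → (GRASP, spin_ccw)  ← matches
try evClear: (GRASP, evClear) → (GRASP, arm_extend)
try evContact: (GRASP, evContact) → (AVOID, announce)
try evError: (GRASP, evError) → (AVOID, motors_on)
try evDetect: (GRASP, evDetect) → (CHARGE, arm_extend)
try evTimeout: (GRASP, evTimeout) → (GRASP, announce)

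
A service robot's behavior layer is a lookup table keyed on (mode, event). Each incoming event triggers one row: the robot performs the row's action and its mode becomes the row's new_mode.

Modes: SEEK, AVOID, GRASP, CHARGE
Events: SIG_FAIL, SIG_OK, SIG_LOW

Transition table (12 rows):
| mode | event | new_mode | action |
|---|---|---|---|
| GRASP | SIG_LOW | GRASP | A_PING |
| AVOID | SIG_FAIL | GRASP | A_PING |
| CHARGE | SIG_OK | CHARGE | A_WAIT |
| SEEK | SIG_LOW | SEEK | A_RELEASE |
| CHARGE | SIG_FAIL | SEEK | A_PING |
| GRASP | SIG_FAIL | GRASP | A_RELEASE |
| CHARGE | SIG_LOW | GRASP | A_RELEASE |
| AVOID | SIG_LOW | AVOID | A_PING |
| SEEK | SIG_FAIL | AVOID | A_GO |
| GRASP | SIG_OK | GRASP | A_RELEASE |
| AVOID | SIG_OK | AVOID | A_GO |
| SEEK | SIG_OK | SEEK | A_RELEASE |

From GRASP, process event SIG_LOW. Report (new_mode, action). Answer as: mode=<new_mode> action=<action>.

current mode = GRASP; filter table to that mode:
  (GRASP, SIG_LOW) → (GRASP, A_PING)  ← event matches
  (GRASP, SIG_FAIL) → (GRASP, A_RELEASE)
  (GRASP, SIG_OK) → (GRASP, A_RELEASE)
event = SIG_LOW selects (GRASP, A_PING)

mode=GRASP action=A_PING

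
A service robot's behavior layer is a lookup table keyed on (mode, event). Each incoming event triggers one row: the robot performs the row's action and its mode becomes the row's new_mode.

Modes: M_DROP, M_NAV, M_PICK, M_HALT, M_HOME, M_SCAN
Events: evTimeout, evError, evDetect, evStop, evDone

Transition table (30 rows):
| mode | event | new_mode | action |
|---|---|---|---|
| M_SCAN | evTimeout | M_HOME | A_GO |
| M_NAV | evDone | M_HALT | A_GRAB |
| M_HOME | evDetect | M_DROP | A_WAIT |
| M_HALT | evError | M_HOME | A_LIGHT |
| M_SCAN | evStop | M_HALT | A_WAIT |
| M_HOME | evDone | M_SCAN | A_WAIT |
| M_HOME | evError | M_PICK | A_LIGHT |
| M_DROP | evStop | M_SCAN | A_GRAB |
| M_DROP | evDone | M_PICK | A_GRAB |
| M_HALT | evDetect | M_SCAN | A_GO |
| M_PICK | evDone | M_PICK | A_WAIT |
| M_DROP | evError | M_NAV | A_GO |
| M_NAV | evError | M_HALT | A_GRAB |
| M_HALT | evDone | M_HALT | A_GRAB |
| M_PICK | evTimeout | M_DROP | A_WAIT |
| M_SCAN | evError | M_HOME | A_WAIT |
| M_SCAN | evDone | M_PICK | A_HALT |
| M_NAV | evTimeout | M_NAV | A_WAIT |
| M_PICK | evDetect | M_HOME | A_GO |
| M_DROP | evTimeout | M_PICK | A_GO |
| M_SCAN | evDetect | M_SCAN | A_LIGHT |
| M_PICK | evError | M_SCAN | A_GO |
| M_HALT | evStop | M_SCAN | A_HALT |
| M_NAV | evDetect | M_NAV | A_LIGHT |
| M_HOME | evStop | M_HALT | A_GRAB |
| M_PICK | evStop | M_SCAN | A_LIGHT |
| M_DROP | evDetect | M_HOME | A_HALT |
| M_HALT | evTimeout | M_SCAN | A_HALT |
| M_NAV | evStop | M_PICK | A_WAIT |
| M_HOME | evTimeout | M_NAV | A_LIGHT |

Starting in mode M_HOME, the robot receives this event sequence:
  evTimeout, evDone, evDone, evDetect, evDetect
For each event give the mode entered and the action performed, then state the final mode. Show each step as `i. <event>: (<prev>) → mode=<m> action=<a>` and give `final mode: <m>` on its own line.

final mode: M_SCAN

1. evTimeout: (M_HOME) → mode=M_NAV action=A_LIGHT
2. evDone: (M_NAV) → mode=M_HALT action=A_GRAB
3. evDone: (M_HALT) → mode=M_HALT action=A_GRAB
4. evDetect: (M_HALT) → mode=M_SCAN action=A_GO
5. evDetect: (M_SCAN) → mode=M_SCAN action=A_LIGHT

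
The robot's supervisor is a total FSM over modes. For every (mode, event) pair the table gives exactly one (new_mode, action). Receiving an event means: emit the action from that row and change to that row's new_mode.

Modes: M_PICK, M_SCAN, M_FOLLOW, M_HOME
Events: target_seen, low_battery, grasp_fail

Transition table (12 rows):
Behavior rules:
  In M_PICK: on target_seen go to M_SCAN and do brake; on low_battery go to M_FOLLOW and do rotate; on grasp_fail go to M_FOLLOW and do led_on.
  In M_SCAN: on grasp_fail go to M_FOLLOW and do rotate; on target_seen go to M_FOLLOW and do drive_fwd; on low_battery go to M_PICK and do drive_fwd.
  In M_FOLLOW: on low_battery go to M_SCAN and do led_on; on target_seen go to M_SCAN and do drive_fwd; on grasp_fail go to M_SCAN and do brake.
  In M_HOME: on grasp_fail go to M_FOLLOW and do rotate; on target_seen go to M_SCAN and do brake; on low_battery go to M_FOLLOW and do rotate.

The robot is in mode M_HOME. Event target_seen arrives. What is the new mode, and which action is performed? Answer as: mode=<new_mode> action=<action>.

current mode = M_HOME; filter table to that mode:
  (M_HOME, grasp_fail) → (M_FOLLOW, rotate)
  (M_HOME, target_seen) → (M_SCAN, brake)  ← event matches
  (M_HOME, low_battery) → (M_FOLLOW, rotate)
event = target_seen selects (M_SCAN, brake)

mode=M_SCAN action=brake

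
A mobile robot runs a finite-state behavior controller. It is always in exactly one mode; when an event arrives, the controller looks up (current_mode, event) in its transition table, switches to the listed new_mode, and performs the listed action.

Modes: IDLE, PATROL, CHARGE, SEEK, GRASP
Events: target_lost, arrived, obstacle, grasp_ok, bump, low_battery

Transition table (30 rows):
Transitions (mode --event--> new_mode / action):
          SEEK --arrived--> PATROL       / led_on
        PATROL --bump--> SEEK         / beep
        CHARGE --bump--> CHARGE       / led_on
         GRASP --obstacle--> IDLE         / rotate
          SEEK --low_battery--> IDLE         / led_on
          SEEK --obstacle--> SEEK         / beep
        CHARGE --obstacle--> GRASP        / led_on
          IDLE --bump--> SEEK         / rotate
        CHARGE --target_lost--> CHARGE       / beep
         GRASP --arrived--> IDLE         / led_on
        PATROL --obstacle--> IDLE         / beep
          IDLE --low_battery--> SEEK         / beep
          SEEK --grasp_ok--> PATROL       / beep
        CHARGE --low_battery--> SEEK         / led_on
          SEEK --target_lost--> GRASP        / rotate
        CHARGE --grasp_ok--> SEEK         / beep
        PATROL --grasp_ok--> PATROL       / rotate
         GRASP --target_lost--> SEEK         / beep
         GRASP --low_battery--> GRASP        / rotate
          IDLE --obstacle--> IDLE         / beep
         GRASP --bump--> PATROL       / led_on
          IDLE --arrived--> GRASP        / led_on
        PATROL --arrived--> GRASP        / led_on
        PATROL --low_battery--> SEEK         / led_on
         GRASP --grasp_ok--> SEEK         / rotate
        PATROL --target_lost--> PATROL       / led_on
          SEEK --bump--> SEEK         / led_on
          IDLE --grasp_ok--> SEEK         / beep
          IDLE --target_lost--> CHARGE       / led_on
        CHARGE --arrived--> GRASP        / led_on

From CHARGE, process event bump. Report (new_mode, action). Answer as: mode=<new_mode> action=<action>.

mode=CHARGE action=led_on

current mode = CHARGE; filter table to that mode:
  (CHARGE, bump) → (CHARGE, led_on)  ← event matches
  (CHARGE, obstacle) → (GRASP, led_on)
  (CHARGE, target_lost) → (CHARGE, beep)
  (CHARGE, low_battery) → (SEEK, led_on)
  (CHARGE, grasp_ok) → (SEEK, beep)
  (CHARGE, arrived) → (GRASP, led_on)
event = bump selects (CHARGE, led_on)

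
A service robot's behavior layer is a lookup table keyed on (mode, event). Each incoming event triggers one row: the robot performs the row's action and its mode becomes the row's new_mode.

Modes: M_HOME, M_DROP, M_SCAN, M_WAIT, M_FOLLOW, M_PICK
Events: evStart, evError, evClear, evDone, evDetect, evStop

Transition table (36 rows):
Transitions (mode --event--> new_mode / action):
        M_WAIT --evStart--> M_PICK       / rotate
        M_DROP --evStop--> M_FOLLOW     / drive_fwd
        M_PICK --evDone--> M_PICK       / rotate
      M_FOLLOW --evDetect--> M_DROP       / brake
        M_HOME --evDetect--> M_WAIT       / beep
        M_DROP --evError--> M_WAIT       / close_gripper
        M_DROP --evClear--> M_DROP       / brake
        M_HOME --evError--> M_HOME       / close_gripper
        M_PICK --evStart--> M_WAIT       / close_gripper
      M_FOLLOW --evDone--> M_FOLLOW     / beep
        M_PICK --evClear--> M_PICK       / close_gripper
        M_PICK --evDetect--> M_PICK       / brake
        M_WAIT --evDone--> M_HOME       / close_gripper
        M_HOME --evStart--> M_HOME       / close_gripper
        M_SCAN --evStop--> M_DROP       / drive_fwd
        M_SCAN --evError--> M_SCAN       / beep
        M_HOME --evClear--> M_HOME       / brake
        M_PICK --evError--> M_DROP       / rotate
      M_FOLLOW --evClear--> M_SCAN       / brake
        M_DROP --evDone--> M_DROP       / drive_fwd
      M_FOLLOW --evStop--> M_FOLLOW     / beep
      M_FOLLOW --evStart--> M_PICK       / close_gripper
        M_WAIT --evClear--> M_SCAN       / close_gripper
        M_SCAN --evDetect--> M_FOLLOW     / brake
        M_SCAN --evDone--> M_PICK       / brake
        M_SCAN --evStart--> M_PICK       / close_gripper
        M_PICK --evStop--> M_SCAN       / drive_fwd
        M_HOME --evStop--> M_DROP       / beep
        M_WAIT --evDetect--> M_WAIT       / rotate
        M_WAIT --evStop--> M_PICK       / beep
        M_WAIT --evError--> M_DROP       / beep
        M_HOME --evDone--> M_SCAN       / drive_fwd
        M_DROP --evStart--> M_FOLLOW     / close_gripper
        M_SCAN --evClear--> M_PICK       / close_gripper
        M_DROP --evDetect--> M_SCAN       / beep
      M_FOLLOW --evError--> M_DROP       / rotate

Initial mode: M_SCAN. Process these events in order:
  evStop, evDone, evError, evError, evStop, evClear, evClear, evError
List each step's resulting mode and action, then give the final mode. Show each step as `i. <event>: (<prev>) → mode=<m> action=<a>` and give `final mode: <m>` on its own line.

1. evStop: (M_SCAN) → mode=M_DROP action=drive_fwd
2. evDone: (M_DROP) → mode=M_DROP action=drive_fwd
3. evError: (M_DROP) → mode=M_WAIT action=close_gripper
4. evError: (M_WAIT) → mode=M_DROP action=beep
5. evStop: (M_DROP) → mode=M_FOLLOW action=drive_fwd
6. evClear: (M_FOLLOW) → mode=M_SCAN action=brake
7. evClear: (M_SCAN) → mode=M_PICK action=close_gripper
8. evError: (M_PICK) → mode=M_DROP action=rotate

final mode: M_DROP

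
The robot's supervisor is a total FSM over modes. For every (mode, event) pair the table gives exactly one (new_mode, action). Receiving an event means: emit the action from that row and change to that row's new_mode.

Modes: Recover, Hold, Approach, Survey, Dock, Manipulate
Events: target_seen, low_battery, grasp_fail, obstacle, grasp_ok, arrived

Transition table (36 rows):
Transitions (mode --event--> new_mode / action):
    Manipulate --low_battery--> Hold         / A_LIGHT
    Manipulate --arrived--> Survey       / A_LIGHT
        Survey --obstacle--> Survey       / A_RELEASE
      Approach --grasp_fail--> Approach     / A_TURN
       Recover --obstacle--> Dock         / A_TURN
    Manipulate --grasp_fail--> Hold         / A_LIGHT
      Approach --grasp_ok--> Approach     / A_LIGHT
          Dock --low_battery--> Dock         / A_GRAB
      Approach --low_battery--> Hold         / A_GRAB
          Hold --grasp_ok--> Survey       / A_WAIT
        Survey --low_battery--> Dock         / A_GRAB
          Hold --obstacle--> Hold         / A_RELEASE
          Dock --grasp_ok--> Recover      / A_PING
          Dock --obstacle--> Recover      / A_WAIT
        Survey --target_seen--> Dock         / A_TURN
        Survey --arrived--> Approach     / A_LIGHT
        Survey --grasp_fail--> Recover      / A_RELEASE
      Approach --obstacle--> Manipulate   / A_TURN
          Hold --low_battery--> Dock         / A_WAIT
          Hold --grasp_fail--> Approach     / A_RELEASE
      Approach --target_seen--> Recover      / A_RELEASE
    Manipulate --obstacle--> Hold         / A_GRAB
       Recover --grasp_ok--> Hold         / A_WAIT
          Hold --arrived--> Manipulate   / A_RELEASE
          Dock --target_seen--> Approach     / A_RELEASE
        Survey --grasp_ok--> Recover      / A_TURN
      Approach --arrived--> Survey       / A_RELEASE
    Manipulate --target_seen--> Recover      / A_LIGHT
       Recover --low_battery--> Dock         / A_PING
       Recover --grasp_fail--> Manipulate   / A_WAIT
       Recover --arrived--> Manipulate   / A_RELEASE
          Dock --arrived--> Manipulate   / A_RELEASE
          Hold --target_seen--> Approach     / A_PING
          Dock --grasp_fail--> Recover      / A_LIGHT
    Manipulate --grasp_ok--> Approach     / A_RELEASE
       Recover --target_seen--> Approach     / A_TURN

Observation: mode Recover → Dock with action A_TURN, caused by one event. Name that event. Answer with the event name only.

obstacle

try target_seen: (Recover, target_seen) → (Approach, A_TURN)
try low_battery: (Recover, low_battery) → (Dock, A_PING)
try grasp_fail: (Recover, grasp_fail) → (Manipulate, A_WAIT)
try obstacle: (Recover, obstacle) → (Dock, A_TURN)  ← matches
try grasp_ok: (Recover, grasp_ok) → (Hold, A_WAIT)
try arrived: (Recover, arrived) → (Manipulate, A_RELEASE)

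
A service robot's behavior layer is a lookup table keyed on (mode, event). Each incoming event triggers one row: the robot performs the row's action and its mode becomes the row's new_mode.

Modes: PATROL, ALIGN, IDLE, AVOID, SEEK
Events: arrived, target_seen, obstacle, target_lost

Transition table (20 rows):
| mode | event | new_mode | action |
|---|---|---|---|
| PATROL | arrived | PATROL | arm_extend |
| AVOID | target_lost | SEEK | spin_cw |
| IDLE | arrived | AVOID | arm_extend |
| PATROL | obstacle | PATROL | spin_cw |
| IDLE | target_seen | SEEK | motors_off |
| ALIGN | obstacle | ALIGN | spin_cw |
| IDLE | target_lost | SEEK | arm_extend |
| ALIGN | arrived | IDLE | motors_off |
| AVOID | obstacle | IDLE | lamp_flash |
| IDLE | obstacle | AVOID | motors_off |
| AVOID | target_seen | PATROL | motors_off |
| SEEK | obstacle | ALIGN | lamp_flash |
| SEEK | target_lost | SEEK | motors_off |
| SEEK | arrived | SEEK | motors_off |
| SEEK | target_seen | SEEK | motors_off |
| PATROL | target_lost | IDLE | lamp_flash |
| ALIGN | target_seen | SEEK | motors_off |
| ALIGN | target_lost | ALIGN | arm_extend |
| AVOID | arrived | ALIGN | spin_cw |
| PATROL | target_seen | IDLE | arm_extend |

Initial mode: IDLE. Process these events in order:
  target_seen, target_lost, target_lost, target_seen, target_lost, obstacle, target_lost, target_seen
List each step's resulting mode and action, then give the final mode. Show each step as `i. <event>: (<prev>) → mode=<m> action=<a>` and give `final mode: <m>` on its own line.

1. target_seen: (IDLE) → mode=SEEK action=motors_off
2. target_lost: (SEEK) → mode=SEEK action=motors_off
3. target_lost: (SEEK) → mode=SEEK action=motors_off
4. target_seen: (SEEK) → mode=SEEK action=motors_off
5. target_lost: (SEEK) → mode=SEEK action=motors_off
6. obstacle: (SEEK) → mode=ALIGN action=lamp_flash
7. target_lost: (ALIGN) → mode=ALIGN action=arm_extend
8. target_seen: (ALIGN) → mode=SEEK action=motors_off

final mode: SEEK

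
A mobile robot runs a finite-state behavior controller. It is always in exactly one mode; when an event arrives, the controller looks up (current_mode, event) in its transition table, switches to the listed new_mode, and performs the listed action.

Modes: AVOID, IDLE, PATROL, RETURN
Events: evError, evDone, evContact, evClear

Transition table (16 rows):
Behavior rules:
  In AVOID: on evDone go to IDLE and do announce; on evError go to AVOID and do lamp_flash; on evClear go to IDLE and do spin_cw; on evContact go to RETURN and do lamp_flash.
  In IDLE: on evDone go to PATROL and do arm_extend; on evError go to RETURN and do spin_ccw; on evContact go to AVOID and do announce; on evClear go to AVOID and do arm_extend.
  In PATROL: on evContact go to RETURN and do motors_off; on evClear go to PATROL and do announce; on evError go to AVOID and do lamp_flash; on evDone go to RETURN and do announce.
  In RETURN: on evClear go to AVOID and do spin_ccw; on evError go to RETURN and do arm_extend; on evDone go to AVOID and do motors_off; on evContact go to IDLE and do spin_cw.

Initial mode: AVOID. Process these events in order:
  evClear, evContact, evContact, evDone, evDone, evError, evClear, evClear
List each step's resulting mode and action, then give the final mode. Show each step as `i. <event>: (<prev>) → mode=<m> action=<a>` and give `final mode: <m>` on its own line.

final mode: IDLE

1. evClear: (AVOID) → mode=IDLE action=spin_cw
2. evContact: (IDLE) → mode=AVOID action=announce
3. evContact: (AVOID) → mode=RETURN action=lamp_flash
4. evDone: (RETURN) → mode=AVOID action=motors_off
5. evDone: (AVOID) → mode=IDLE action=announce
6. evError: (IDLE) → mode=RETURN action=spin_ccw
7. evClear: (RETURN) → mode=AVOID action=spin_ccw
8. evClear: (AVOID) → mode=IDLE action=spin_cw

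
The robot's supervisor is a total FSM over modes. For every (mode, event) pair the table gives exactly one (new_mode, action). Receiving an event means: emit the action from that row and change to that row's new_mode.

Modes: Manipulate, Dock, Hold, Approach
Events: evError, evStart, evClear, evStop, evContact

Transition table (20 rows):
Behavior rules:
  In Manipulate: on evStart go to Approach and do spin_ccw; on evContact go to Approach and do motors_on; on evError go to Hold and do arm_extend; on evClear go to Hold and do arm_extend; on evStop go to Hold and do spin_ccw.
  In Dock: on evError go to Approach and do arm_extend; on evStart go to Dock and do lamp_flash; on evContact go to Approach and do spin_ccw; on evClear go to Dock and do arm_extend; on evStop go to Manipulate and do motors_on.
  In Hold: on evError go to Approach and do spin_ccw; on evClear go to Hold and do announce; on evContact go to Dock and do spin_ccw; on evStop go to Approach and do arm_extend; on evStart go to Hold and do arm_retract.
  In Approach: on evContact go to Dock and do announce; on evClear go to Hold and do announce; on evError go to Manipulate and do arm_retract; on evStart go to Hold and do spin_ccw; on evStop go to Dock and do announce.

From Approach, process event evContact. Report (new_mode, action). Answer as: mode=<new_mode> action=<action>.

mode=Dock action=announce

current mode = Approach; filter table to that mode:
  (Approach, evContact) → (Dock, announce)  ← event matches
  (Approach, evClear) → (Hold, announce)
  (Approach, evError) → (Manipulate, arm_retract)
  (Approach, evStart) → (Hold, spin_ccw)
  (Approach, evStop) → (Dock, announce)
event = evContact selects (Dock, announce)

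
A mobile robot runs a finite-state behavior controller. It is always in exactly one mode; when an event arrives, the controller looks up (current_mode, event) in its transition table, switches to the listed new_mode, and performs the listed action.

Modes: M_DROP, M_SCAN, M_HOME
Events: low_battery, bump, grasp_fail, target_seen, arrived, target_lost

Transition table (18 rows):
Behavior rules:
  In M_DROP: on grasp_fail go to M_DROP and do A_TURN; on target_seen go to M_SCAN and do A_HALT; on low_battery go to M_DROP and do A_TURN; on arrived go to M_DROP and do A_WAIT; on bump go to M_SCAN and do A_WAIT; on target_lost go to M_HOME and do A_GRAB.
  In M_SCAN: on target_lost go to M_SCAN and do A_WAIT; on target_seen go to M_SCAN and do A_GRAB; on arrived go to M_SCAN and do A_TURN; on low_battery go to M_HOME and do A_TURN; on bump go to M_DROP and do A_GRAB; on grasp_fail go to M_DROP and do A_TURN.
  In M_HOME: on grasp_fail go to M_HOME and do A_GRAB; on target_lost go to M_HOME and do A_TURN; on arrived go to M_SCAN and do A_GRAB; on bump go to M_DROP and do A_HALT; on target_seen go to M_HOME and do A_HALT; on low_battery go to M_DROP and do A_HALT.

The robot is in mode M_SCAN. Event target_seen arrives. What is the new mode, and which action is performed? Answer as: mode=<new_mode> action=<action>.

mode=M_SCAN action=A_GRAB

current mode = M_SCAN; filter table to that mode:
  (M_SCAN, target_lost) → (M_SCAN, A_WAIT)
  (M_SCAN, target_seen) → (M_SCAN, A_GRAB)  ← event matches
  (M_SCAN, arrived) → (M_SCAN, A_TURN)
  (M_SCAN, low_battery) → (M_HOME, A_TURN)
  (M_SCAN, bump) → (M_DROP, A_GRAB)
  (M_SCAN, grasp_fail) → (M_DROP, A_TURN)
event = target_seen selects (M_SCAN, A_GRAB)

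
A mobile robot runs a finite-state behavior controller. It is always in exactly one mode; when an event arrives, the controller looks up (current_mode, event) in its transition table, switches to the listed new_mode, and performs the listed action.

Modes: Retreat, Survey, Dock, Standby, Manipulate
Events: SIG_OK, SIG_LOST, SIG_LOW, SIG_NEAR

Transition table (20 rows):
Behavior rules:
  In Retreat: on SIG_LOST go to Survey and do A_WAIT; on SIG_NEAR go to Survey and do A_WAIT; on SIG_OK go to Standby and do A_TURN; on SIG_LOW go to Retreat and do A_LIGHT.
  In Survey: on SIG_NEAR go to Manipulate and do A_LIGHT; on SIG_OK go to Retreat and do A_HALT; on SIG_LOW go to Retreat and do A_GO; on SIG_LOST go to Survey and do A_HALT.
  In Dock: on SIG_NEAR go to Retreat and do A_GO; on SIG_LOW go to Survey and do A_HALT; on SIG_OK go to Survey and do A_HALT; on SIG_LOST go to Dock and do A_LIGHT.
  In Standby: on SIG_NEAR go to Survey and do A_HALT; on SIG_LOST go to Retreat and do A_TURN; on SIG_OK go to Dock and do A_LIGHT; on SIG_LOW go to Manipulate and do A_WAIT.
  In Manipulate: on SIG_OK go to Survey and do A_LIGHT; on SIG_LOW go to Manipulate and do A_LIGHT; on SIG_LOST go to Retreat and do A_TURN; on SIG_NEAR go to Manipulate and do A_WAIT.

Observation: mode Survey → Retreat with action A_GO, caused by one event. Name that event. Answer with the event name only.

SIG_LOW

try SIG_OK: (Survey, SIG_OK) → (Retreat, A_HALT)
try SIG_LOST: (Survey, SIG_LOST) → (Survey, A_HALT)
try SIG_LOW: (Survey, SIG_LOW) → (Retreat, A_GO)  ← matches
try SIG_NEAR: (Survey, SIG_NEAR) → (Manipulate, A_LIGHT)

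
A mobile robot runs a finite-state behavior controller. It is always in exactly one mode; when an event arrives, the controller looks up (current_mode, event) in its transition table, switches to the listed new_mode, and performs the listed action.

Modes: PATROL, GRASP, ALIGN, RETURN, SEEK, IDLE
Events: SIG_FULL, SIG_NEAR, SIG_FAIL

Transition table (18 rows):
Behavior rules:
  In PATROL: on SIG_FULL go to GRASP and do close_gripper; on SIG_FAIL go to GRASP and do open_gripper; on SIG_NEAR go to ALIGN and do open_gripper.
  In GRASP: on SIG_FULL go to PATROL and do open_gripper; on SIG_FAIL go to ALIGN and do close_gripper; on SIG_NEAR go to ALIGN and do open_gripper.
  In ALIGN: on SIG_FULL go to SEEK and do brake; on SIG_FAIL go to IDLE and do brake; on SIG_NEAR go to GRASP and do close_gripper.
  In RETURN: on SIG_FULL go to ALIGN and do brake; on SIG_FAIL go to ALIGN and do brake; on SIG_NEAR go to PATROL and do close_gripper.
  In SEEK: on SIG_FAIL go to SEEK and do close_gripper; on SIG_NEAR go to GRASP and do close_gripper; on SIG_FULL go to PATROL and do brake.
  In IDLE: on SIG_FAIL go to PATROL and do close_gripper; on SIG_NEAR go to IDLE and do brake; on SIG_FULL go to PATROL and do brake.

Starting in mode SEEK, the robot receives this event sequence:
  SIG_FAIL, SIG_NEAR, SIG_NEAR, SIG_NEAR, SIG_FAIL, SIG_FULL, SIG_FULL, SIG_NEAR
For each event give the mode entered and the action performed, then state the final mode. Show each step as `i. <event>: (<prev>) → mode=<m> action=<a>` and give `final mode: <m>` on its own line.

final mode: ALIGN

1. SIG_FAIL: (SEEK) → mode=SEEK action=close_gripper
2. SIG_NEAR: (SEEK) → mode=GRASP action=close_gripper
3. SIG_NEAR: (GRASP) → mode=ALIGN action=open_gripper
4. SIG_NEAR: (ALIGN) → mode=GRASP action=close_gripper
5. SIG_FAIL: (GRASP) → mode=ALIGN action=close_gripper
6. SIG_FULL: (ALIGN) → mode=SEEK action=brake
7. SIG_FULL: (SEEK) → mode=PATROL action=brake
8. SIG_NEAR: (PATROL) → mode=ALIGN action=open_gripper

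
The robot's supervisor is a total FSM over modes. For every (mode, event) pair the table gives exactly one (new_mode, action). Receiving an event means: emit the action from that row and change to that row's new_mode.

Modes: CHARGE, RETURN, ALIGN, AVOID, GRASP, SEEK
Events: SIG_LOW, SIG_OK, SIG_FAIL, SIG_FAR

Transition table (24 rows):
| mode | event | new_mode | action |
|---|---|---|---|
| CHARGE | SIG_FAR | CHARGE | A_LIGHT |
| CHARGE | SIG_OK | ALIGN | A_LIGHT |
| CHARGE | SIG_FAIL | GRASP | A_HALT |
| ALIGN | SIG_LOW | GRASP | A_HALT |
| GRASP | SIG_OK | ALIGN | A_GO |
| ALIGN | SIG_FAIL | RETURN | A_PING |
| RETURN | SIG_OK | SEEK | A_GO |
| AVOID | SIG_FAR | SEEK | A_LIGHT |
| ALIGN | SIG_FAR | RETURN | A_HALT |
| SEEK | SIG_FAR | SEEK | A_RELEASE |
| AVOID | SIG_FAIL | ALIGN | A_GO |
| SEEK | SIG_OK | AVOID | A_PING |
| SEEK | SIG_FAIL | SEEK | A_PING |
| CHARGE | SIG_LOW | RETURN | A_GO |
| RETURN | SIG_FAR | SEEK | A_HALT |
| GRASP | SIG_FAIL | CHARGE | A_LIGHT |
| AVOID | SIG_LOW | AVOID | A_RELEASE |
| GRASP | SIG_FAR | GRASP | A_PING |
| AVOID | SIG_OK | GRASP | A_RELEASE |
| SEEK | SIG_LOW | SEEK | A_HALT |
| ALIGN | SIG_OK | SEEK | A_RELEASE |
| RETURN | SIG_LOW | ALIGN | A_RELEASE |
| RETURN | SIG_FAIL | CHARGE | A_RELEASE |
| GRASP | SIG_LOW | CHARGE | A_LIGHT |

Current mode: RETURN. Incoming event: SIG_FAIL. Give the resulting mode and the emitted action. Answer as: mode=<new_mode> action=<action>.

current mode = RETURN; filter table to that mode:
  (RETURN, SIG_OK) → (SEEK, A_GO)
  (RETURN, SIG_FAR) → (SEEK, A_HALT)
  (RETURN, SIG_LOW) → (ALIGN, A_RELEASE)
  (RETURN, SIG_FAIL) → (CHARGE, A_RELEASE)  ← event matches
event = SIG_FAIL selects (CHARGE, A_RELEASE)

mode=CHARGE action=A_RELEASE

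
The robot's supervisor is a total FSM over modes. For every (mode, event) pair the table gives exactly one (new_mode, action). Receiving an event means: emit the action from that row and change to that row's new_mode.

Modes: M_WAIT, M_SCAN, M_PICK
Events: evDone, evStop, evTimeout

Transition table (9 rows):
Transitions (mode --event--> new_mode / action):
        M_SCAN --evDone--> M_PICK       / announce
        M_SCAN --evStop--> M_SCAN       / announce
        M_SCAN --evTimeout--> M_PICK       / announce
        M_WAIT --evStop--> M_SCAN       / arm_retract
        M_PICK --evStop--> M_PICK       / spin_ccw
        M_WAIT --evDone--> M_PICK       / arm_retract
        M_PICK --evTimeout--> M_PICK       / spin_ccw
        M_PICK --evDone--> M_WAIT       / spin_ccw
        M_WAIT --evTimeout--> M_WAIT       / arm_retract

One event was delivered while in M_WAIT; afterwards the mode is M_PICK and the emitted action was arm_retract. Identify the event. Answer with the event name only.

try evDone: (M_WAIT, evDone) → (M_PICK, arm_retract)  ← matches
try evStop: (M_WAIT, evStop) → (M_SCAN, arm_retract)
try evTimeout: (M_WAIT, evTimeout) → (M_WAIT, arm_retract)

evDone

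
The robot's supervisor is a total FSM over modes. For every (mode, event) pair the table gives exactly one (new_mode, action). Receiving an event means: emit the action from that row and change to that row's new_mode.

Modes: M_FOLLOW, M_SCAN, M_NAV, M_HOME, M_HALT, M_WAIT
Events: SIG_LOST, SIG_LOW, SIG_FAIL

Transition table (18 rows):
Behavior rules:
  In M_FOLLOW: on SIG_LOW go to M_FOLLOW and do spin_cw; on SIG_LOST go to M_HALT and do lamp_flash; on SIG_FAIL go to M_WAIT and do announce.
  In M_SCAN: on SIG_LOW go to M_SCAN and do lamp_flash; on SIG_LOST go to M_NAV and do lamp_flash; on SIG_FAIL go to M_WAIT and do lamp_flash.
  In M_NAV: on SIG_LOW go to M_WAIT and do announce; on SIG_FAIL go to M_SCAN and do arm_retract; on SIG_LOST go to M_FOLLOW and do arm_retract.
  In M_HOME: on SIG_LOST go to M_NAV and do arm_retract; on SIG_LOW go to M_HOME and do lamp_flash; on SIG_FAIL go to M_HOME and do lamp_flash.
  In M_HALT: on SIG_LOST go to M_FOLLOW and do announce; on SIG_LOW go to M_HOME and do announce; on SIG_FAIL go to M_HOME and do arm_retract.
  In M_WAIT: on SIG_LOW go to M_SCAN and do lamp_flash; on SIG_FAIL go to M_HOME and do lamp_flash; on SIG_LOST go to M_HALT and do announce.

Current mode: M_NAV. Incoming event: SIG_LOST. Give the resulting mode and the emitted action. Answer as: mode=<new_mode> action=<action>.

current mode = M_NAV; filter table to that mode:
  (M_NAV, SIG_LOW) → (M_WAIT, announce)
  (M_NAV, SIG_FAIL) → (M_SCAN, arm_retract)
  (M_NAV, SIG_LOST) → (M_FOLLOW, arm_retract)  ← event matches
event = SIG_LOST selects (M_FOLLOW, arm_retract)

mode=M_FOLLOW action=arm_retract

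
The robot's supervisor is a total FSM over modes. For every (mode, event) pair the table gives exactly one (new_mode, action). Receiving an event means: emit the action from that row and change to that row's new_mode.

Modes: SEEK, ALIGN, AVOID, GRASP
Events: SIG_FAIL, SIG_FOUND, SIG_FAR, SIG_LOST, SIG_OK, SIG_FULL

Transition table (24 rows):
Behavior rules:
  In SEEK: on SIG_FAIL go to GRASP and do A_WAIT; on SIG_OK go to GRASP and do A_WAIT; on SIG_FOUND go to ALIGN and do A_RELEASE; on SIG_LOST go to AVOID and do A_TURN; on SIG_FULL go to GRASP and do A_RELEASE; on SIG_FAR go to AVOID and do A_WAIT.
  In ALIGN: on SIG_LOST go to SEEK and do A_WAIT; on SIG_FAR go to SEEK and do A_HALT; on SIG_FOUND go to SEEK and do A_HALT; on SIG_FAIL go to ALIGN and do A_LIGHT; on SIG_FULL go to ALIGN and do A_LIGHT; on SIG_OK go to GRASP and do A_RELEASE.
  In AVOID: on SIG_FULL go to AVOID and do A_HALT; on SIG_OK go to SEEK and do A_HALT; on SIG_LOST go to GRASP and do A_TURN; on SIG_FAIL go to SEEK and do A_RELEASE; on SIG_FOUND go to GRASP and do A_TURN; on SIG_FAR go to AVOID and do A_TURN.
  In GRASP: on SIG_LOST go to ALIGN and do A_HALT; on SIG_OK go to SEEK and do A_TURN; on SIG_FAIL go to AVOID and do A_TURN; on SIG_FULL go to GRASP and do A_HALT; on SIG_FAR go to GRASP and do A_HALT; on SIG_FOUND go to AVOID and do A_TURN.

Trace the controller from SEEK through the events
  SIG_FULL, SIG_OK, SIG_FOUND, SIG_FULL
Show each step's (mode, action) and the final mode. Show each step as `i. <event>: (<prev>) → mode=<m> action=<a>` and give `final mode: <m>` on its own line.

final mode: ALIGN

1. SIG_FULL: (SEEK) → mode=GRASP action=A_RELEASE
2. SIG_OK: (GRASP) → mode=SEEK action=A_TURN
3. SIG_FOUND: (SEEK) → mode=ALIGN action=A_RELEASE
4. SIG_FULL: (ALIGN) → mode=ALIGN action=A_LIGHT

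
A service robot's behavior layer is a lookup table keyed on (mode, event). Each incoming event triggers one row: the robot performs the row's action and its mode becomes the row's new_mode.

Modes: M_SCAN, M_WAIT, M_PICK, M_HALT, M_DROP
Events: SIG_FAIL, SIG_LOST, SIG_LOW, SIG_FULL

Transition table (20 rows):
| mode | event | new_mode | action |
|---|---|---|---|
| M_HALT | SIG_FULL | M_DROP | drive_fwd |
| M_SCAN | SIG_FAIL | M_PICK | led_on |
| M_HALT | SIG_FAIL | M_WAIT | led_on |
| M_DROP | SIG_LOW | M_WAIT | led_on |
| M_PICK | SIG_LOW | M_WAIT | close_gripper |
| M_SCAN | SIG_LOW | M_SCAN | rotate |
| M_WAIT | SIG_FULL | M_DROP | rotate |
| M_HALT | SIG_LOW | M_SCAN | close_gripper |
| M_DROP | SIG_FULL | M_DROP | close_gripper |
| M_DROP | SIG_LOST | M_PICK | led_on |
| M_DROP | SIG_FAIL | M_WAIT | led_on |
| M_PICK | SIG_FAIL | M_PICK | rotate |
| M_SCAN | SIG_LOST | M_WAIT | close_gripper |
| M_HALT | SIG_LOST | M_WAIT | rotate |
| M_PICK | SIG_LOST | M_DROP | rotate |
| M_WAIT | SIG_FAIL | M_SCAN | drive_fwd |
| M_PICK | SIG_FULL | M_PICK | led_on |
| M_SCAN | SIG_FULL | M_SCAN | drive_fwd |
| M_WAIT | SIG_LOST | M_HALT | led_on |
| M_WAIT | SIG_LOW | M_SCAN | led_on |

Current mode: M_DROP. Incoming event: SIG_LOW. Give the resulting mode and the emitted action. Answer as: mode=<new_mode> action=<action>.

current mode = M_DROP; filter table to that mode:
  (M_DROP, SIG_LOW) → (M_WAIT, led_on)  ← event matches
  (M_DROP, SIG_FULL) → (M_DROP, close_gripper)
  (M_DROP, SIG_LOST) → (M_PICK, led_on)
  (M_DROP, SIG_FAIL) → (M_WAIT, led_on)
event = SIG_LOW selects (M_WAIT, led_on)

mode=M_WAIT action=led_on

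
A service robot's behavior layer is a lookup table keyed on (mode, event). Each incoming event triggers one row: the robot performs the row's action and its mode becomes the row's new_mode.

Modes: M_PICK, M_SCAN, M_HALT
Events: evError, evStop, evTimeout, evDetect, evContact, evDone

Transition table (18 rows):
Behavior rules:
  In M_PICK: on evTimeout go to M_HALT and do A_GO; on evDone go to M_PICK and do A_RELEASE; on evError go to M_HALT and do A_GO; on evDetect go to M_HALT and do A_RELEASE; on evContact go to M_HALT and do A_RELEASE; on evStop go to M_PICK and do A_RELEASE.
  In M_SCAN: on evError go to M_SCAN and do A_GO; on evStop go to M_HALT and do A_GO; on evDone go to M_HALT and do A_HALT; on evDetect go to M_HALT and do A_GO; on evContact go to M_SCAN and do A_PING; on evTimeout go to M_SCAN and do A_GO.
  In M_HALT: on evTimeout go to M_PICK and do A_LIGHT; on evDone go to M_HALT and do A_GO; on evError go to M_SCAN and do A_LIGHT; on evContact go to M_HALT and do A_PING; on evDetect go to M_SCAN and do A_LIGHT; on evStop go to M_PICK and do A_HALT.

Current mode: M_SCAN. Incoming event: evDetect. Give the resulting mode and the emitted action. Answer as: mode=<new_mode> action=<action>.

mode=M_HALT action=A_GO

current mode = M_SCAN; filter table to that mode:
  (M_SCAN, evError) → (M_SCAN, A_GO)
  (M_SCAN, evStop) → (M_HALT, A_GO)
  (M_SCAN, evDone) → (M_HALT, A_HALT)
  (M_SCAN, evDetect) → (M_HALT, A_GO)  ← event matches
  (M_SCAN, evContact) → (M_SCAN, A_PING)
  (M_SCAN, evTimeout) → (M_SCAN, A_GO)
event = evDetect selects (M_HALT, A_GO)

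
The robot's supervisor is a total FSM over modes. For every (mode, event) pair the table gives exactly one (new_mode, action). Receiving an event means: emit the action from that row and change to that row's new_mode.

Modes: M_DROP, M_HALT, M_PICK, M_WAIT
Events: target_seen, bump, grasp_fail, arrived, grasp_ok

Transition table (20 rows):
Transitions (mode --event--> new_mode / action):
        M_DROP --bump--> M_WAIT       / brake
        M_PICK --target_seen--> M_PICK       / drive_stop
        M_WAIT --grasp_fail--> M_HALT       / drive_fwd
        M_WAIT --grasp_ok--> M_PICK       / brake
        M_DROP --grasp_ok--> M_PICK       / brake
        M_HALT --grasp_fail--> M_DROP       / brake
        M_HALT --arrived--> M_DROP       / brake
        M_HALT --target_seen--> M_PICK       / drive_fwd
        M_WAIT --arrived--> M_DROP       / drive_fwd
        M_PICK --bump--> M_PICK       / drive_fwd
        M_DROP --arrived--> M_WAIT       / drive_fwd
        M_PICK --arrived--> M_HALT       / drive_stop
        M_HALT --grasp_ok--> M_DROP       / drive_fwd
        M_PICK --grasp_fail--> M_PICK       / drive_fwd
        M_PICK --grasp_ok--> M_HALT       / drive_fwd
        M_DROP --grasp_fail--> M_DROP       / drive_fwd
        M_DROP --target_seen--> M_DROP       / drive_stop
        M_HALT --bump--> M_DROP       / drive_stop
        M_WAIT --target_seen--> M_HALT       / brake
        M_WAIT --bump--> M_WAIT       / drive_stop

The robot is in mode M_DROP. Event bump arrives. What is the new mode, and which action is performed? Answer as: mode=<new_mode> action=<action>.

mode=M_WAIT action=brake

current mode = M_DROP; filter table to that mode:
  (M_DROP, bump) → (M_WAIT, brake)  ← event matches
  (M_DROP, grasp_ok) → (M_PICK, brake)
  (M_DROP, arrived) → (M_WAIT, drive_fwd)
  (M_DROP, grasp_fail) → (M_DROP, drive_fwd)
  (M_DROP, target_seen) → (M_DROP, drive_stop)
event = bump selects (M_WAIT, brake)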